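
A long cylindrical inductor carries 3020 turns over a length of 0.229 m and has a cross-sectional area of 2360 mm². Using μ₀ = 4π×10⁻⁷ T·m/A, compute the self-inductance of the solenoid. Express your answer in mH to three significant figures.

L ≈ 118 mH

A = 2360 mm² = 2.360×10^-3 m².
For a long solenoid, L = μ₀N²A/ℓ.
L = (4π×10⁻⁷)(3020)²(2.360×10^-3)/(0.229 m) = 0.1181 H.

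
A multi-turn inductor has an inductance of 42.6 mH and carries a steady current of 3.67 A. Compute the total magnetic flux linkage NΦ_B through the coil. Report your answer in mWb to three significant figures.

From L = NΦ_B/I, the flux linkage is NΦ_B = LI.
NΦ_B = (4.260×10^-2 H)(3.67 A) = 0.1563 Wb.

NΦ_B ≈ 156 mWb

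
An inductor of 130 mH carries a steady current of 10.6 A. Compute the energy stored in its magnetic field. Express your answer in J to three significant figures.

Stored magnetic energy: U = ½LI².
U = ½(0.13 H)(10.6 A)² = 7.303 J.

U ≈ 7.30 J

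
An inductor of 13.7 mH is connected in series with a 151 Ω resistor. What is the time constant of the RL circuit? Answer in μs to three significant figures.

τ ≈ 90.7 μs

τ = L/R = (1.370×10^-2 H)/(151 Ω) = 9.073×10^-5 s.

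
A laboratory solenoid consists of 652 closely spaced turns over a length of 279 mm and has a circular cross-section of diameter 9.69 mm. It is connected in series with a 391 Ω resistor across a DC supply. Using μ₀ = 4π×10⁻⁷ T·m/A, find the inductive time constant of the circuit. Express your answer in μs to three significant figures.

A = π(d/2)² = π(4.845×10^-3 m)² = 7.3746×10^-5 m².
L = μ₀N²A/ℓ = (4π×10⁻⁷)(652)²(7.3746×10^-5)/(0.279) = 1.412×10^-4 H.
τ = L/R = (1.412×10^-4)/(391) = 3.611×10^-7 s.

τ ≈ 0.361 μs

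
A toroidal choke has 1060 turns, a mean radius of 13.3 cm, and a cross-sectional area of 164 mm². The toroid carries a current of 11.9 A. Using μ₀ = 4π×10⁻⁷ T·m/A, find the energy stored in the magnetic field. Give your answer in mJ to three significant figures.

U ≈ 19.6 mJ

L = μ₀N²A/(2πR) = (4π×10⁻⁷)(1060)²(1.640×10^-4)/(2π×0.133) = 2.771×10^-4 H.
U = ½LI² = ½(2.771×10^-4)(11.9)² = 1.962×10^-2 J.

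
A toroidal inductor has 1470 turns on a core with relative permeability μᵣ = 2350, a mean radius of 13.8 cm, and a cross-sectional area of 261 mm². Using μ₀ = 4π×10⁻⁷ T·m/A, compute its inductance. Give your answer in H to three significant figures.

For a thin toroid, L = μ₀μᵣN²A/(2πR).
L = (4π×10⁻⁷)(2350)(1470)²(2.610×10^-4) / (2π×0.138 m) = 1.921 H.

L ≈ 1.92 H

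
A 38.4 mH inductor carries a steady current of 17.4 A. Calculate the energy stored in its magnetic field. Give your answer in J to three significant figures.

U ≈ 5.81 J

Stored magnetic energy: U = ½LI².
U = ½(3.840×10^-2 H)(17.4 A)² = 5.813 J.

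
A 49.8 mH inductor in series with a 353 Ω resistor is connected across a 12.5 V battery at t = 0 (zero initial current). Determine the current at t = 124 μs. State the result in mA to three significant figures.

τ = L/R = 4.980×10^-2/353 = 1.411×10^-4 s; final current I_∞ = ε/R = 12.5/353 = 3.541×10^-2 A.
I(t) = I_∞(1 − e^(−t/τ)) with t/τ = 0.879.
I = (3.541×10^-2)(1 − e^(−0.879)) = 2.071×10^-2 A.

I ≈ 20.7 mA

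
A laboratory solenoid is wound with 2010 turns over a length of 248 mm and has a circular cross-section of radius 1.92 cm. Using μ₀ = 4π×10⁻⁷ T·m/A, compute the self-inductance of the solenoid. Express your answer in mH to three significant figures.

A = πr² = π(1.920×10^-2 m)² = 1.158×10^-3 m².
For a long solenoid, L = μ₀N²A/ℓ.
L = (4π×10⁻⁷)(2010)²(1.158×10^-3)/(0.248 m) = 2.371×10^-2 H.

L ≈ 23.7 mH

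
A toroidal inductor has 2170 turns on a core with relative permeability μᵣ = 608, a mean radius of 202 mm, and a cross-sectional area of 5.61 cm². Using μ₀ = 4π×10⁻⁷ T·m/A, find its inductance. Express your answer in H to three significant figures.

For a thin toroid, L = μ₀μᵣN²A/(2πR).
L = (4π×10⁻⁷)(608)(2170)²(5.610×10^-4) / (2π×0.202 m) = 1.59 H.

L ≈ 1.59 H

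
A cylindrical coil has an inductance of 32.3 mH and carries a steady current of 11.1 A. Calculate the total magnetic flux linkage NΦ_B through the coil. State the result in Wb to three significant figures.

From L = NΦ_B/I, the flux linkage is NΦ_B = LI.
NΦ_B = (3.230×10^-2 H)(11.1 A) = 0.3585 Wb.

NΦ_B ≈ 0.359 Wb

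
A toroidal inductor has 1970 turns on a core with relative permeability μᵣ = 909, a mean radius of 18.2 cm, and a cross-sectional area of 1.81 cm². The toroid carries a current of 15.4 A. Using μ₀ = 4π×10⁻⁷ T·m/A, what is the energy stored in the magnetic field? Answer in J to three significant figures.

U ≈ 83.2 J

L = μ₀μᵣN²A/(2πR) = (4π×10⁻⁷)(909)(1970)²(1.810×10^-4)/(2π×0.182) = 0.7017 H.
U = ½LI² = ½(0.7017)(15.4)² = 83.2 J.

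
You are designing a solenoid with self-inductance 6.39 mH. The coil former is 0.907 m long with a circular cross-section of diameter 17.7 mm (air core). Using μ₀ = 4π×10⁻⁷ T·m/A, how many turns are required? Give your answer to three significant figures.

A = π(d/2)² = π(8.850×10^-3 m)² = 2.461×10^-4 m².
From L = μ₀N²A/ℓ, N = √(Lℓ / (μ₀A)).
N = √[(6.390×10^-3)(0.907) / ((4π×10⁻⁷)×2.461×10^-4)] = √(1.874×10^7) ≈ 4329.4.

N ≈ 4330 turns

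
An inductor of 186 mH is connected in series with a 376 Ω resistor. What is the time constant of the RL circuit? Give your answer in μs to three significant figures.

τ ≈ 495 μs

τ = L/R = (0.186 H)/(376 Ω) = 4.947×10^-4 s.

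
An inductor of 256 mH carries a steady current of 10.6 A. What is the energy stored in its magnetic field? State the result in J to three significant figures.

Stored magnetic energy: U = ½LI².
U = ½(0.256 H)(10.6 A)² = 14.38 J.

U ≈ 14.4 J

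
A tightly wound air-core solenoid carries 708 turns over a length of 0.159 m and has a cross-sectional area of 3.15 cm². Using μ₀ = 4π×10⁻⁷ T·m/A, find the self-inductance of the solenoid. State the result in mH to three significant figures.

A = 3.15 cm² = 3.150×10^-4 m².
For a long solenoid, L = μ₀N²A/ℓ.
L = (4π×10⁻⁷)(708)²(3.150×10^-4)/(0.159 m) = 1.248×10^-3 H.

L ≈ 1.25 mH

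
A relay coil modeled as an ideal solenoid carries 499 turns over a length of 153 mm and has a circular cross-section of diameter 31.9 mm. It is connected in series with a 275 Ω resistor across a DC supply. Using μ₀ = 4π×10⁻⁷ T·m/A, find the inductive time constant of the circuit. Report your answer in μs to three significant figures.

τ ≈ 5.94 μs

A = π(d/2)² = π(1.595×10^-2 m)² = 7.992×10^-4 m².
L = μ₀N²A/ℓ = (4π×10⁻⁷)(499)²(7.992×10^-4)/(0.153) = 1.6345×10^-3 H.
τ = L/R = (1.6345×10^-3)/(275) = 5.944×10^-6 s.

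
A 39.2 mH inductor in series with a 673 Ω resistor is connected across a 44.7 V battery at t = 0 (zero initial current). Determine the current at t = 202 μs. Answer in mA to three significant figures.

τ = L/R = 3.920×10^-2/673 = 5.8247×10^-5 s; final current I_∞ = ε/R = 44.7/673 = 6.642×10^-2 A.
I(t) = I_∞(1 − e^(−t/τ)) with t/τ = 3.468.
I = (6.642×10^-2)(1 − e^(−3.468)) = 6.4348×10^-2 A.

I ≈ 64.3 mA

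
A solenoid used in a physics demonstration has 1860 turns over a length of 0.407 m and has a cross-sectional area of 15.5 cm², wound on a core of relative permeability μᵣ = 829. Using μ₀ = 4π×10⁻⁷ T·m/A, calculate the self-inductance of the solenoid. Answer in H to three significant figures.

A = 15.5 cm² = 1.550×10^-3 m².
For a long solenoid, L = μ₀μᵣN²A/ℓ.
L = (4π×10⁻⁷)(829)(1860)²(1.550×10^-3)/(0.407 m) = 13.73 H.

L ≈ 13.7 H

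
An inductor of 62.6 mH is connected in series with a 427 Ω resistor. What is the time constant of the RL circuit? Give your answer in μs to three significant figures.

τ ≈ 147 μs

τ = L/R = (6.260×10^-2 H)/(427 Ω) = 1.466×10^-4 s.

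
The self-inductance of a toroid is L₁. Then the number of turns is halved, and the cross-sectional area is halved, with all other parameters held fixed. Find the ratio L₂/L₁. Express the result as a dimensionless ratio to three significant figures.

For a toroid, L ∝ μᵣN²A/R.
L₂/L₁ = (0.5)^2 × (0.5) = 0.125.

L₂/L₁ = 0.125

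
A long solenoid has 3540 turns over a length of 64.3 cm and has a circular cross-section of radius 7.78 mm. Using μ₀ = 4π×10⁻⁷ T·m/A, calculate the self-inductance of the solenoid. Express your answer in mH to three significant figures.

A = πr² = π(7.780×10^-3 m)² = 1.902×10^-4 m².
For a long solenoid, L = μ₀N²A/ℓ.
L = (4π×10⁻⁷)(3540)²(1.902×10^-4)/(0.643 m) = 4.657×10^-3 H.

L ≈ 4.66 mH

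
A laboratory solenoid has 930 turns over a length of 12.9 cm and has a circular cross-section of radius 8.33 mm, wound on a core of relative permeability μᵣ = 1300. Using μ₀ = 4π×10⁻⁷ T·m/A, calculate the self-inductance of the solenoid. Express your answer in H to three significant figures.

A = πr² = π(8.330×10^-3 m)² = 2.180×10^-4 m².
For a long solenoid, L = μ₀μᵣN²A/ℓ.
L = (4π×10⁻⁷)(1300)(930)²(2.180×10^-4)/(0.129 m) = 2.388 H.

L ≈ 2.39 H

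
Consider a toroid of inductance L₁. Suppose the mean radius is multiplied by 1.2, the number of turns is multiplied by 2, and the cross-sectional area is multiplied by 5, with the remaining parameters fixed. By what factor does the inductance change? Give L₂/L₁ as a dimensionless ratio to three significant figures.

L₂/L₁ = 16.7

For a toroid, L ∝ μᵣN²A/R.
L₂/L₁ = (1.2)^-1 × (2)^2 × (5) = 16.7.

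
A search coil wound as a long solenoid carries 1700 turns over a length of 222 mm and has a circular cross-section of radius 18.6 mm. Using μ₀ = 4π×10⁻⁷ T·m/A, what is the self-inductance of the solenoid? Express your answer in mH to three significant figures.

A = πr² = π(1.860×10^-2 m)² = 1.087×10^-3 m².
For a long solenoid, L = μ₀N²A/ℓ.
L = (4π×10⁻⁷)(1700)²(1.087×10^-3)/(0.222 m) = 1.778×10^-2 H.

L ≈ 17.8 mH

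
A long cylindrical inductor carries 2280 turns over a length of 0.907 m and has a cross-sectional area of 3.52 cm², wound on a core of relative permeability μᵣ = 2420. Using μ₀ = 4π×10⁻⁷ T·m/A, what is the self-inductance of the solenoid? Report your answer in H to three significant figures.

A = 3.52 cm² = 3.520×10^-4 m².
For a long solenoid, L = μ₀μᵣN²A/ℓ.
L = (4π×10⁻⁷)(2420)(2280)²(3.520×10^-4)/(0.907 m) = 6.135 H.

L ≈ 6.14 H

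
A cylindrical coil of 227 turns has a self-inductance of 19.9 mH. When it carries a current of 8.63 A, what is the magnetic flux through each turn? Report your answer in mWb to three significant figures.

From L = NΦ_B/I, the flux per turn is Φ_B = LI/N.
Φ_B = (1.990×10^-2 H)(8.63 A)/227 = 7.566×10^-4 Wb.

Φ_B ≈ 0.757 mWb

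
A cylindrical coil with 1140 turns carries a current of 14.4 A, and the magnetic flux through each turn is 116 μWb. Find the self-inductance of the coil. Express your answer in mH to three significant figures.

Self-inductance is defined by L = NΦ_B/I (flux linkage over current).
L = (1140)(1.160×10^-4 Wb)/(14.4 A) = 9.183×10^-3 H.

L ≈ 9.18 mH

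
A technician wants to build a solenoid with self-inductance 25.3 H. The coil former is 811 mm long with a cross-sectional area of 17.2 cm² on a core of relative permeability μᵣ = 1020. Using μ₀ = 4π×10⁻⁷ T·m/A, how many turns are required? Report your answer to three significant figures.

A = 17.2 cm² = 1.720×10^-3 m².
From L = μ₀μᵣN²A/ℓ, N = √(Lℓ / (μ₀μᵣA)).
N = √[(25.3)(0.811) / ((4π×10⁻⁷)(1020)×1.720×10^-3)] = √(9.307×10^6) ≈ 3050.7.

N ≈ 3050 turns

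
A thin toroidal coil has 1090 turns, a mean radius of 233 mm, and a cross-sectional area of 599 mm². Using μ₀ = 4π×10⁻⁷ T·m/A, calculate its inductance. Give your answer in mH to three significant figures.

For a thin toroid, L = μ₀N²A/(2πR).
L = (4π×10⁻⁷)(1090)²(5.990×10^-4) / (2π×0.233 m) = 6.109×10^-4 H.

L ≈ 0.611 mH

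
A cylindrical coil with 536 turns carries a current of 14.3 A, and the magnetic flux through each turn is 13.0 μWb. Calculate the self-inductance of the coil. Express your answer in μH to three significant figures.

Self-inductance is defined by L = NΦ_B/I (flux linkage over current).
L = (536)(1.300×10^-5 Wb)/(14.3 A) = 4.873×10^-4 H.

L ≈ 487 μH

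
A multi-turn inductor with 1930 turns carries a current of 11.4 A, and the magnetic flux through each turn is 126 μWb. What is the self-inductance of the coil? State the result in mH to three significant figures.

Self-inductance is defined by L = NΦ_B/I (flux linkage over current).
L = (1930)(1.260×10^-4 Wb)/(11.4 A) = 2.133×10^-2 H.

L ≈ 21.3 mH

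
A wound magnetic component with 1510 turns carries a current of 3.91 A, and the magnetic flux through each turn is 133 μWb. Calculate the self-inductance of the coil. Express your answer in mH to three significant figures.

Self-inductance is defined by L = NΦ_B/I (flux linkage over current).
L = (1510)(1.330×10^-4 Wb)/(3.91 A) = 5.136×10^-2 H.

L ≈ 51.4 mH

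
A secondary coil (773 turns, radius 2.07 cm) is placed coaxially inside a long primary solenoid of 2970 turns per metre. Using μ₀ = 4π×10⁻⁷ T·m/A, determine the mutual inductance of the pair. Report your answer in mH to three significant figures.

The outer solenoid produces a uniform field B₁ = μ₀n₁I₁ across the inner coil,
so the flux linkage is N₂Φ = N₂B₁A₂ = μ₀n₁N₂A₂·I₁, giving M = μ₀n₁N₂A₂.
A₂ = πr² = π(2.070×10^-2 m)² = 1.346×10^-3 m².
M = (4π×10⁻⁷)(2970)(773)(1.346×10^-3) = 3.884×10^-3 H.

M ≈ 3.88 mH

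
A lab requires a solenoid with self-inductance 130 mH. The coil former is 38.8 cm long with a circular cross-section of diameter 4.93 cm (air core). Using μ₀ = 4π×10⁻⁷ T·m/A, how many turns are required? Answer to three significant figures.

A = π(d/2)² = π(2.465×10^-2 m)² = 1.909×10^-3 m².
From L = μ₀N²A/ℓ, N = √(Lℓ / (μ₀A)).
N = √[(0.13)(0.388) / ((4π×10⁻⁷)×1.909×10^-3)] = √(2.103×10^7) ≈ 4585.5.

N ≈ 4590 turns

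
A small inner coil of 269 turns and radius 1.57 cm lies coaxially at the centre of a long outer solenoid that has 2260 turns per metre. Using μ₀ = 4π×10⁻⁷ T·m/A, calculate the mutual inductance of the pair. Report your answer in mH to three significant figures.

M ≈ 0.592 mH

The outer solenoid produces a uniform field B₁ = μ₀n₁I₁ across the inner coil,
so the flux linkage is N₂Φ = N₂B₁A₂ = μ₀n₁N₂A₂·I₁, giving M = μ₀n₁N₂A₂.
A₂ = πr² = π(1.570×10^-2 m)² = 7.744×10^-4 m².
M = (4π×10⁻⁷)(2260)(269)(7.744×10^-4) = 5.916×10^-4 H.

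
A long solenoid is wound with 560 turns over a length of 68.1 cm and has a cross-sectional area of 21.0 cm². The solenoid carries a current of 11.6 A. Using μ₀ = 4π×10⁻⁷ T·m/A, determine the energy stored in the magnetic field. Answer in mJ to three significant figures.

U ≈ 81.8 mJ

A = 21.0 cm² = 2.100×10^-3 m².
L = μ₀N²A/ℓ = (4π×10⁻⁷)(560)²(2.100×10^-3)/(0.681) = 1.215×10^-3 H.
U = ½LI² = ½(1.215×10^-3)(11.6)² = 8.176×10^-2 J.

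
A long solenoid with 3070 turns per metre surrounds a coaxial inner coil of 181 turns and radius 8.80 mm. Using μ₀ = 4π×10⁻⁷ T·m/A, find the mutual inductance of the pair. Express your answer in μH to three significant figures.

M ≈ 170 μH

The outer solenoid produces a uniform field B₁ = μ₀n₁I₁ across the inner coil,
so the flux linkage is N₂Φ = N₂B₁A₂ = μ₀n₁N₂A₂·I₁, giving M = μ₀n₁N₂A₂.
A₂ = πr² = π(8.800×10^-3 m)² = 2.433×10^-4 m².
M = (4π×10⁻⁷)(3070)(181)(2.433×10^-4) = 1.699×10^-4 H.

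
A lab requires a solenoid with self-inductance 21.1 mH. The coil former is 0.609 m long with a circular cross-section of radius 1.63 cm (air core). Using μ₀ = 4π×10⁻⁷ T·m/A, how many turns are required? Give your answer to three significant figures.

A = πr² = π(1.630×10^-2 m)² = 8.347×10^-4 m².
From L = μ₀N²A/ℓ, N = √(Lℓ / (μ₀A)).
N = √[(2.110×10^-2)(0.609) / ((4π×10⁻⁷)×8.347×10^-4)] = √(1.225×10^7) ≈ 3500.1.

N ≈ 3500 turns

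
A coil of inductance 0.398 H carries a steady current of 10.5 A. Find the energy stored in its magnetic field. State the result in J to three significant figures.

U ≈ 21.9 J

Stored magnetic energy: U = ½LI².
U = ½(0.398 H)(10.5 A)² = 21.94 J.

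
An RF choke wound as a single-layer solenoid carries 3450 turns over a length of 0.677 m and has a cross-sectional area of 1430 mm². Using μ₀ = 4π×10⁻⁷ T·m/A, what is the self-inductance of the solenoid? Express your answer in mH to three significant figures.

A = 1430 mm² = 1.430×10^-3 m².
For a long solenoid, L = μ₀N²A/ℓ.
L = (4π×10⁻⁷)(3450)²(1.430×10^-3)/(0.677 m) = 3.159×10^-2 H.

L ≈ 31.6 mH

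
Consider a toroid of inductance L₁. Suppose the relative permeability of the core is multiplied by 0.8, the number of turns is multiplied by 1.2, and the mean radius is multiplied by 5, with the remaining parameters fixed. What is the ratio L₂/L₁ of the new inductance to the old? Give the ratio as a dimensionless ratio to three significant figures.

For a toroid, L ∝ μᵣN²A/R.
L₂/L₁ = (0.8) × (1.2)^2 × (5)^-1 = 0.230.

L₂/L₁ = 0.230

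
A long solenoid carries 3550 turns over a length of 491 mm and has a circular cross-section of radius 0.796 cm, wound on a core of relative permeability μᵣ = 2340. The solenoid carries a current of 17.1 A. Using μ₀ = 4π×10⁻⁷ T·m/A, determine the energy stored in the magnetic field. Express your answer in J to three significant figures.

A = πr² = π(7.960×10^-3 m)² = 1.991×10^-4 m².
L = μ₀μᵣN²A/ℓ = (4π×10⁻⁷)(2340)(3550)²(1.991×10^-4)/(0.491) = 15.02 H.
U = ½LI² = ½(15.02)(17.1)² = 2.197×10^3 J.

U ≈ 2200 J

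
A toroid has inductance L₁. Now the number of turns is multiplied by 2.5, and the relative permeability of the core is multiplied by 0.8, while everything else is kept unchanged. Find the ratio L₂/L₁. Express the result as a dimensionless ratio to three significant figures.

L₂/L₁ = 5.00

For a toroid, L ∝ μᵣN²A/R.
L₂/L₁ = (2.5)^2 × (0.8) = 5.00.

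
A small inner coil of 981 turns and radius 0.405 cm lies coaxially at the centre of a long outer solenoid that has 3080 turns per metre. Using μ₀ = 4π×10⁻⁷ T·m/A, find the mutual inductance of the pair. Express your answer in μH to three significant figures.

M ≈ 196 μH

The outer solenoid produces a uniform field B₁ = μ₀n₁I₁ across the inner coil,
so the flux linkage is N₂Φ = N₂B₁A₂ = μ₀n₁N₂A₂·I₁, giving M = μ₀n₁N₂A₂.
A₂ = πr² = π(4.050×10^-3 m)² = 5.153×10^-5 m².
M = (4π×10⁻⁷)(3080)(981)(5.153×10^-5) = 1.957×10^-4 H.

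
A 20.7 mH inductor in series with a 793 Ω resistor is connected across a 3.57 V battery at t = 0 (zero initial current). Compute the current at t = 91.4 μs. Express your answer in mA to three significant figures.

I ≈ 4.37 mA

τ = L/R = 2.070×10^-2/793 = 2.610×10^-5 s; final current I_∞ = ε/R = 3.57/793 = 4.502×10^-3 A.
I(t) = I_∞(1 − e^(−t/τ)) with t/τ = 3.501.
I = (4.502×10^-3)(1 − e^(−3.501)) = 4.366×10^-3 A.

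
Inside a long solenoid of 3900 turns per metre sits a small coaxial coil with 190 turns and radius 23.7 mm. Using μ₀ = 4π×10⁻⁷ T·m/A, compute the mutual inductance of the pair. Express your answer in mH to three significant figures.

M ≈ 1.64 mH

The outer solenoid produces a uniform field B₁ = μ₀n₁I₁ across the inner coil,
so the flux linkage is N₂Φ = N₂B₁A₂ = μ₀n₁N₂A₂·I₁, giving M = μ₀n₁N₂A₂.
A₂ = πr² = π(2.370×10^-2 m)² = 1.7646×10^-3 m².
M = (4π×10⁻⁷)(3900)(190)(1.7646×10^-3) = 1.643×10^-3 H.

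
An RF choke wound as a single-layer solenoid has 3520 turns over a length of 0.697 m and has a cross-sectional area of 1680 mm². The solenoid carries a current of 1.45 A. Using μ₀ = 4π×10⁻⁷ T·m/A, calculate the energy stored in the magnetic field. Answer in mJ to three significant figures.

A = 1680 mm² = 1.680×10^-3 m².
L = μ₀N²A/ℓ = (4π×10⁻⁷)(3520)²(1.680×10^-3)/(0.697) = 3.753×10^-2 H.
U = ½LI² = ½(3.753×10^-2)(1.45)² = 3.945×10^-2 J.

U ≈ 39.5 mJ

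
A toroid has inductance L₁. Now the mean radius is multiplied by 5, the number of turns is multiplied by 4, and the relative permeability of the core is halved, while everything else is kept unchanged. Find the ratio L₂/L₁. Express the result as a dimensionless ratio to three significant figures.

L₂/L₁ = 1.60

For a toroid, L ∝ μᵣN²A/R.
L₂/L₁ = (5)^-1 × (4)^2 × (0.5) = 1.60.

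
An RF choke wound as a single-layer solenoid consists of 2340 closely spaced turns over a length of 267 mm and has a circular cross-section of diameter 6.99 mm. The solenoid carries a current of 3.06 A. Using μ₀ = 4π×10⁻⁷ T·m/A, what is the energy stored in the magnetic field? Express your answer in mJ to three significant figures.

U ≈ 4.63 mJ

A = π(d/2)² = π(3.495×10^-3 m)² = 3.837×10^-5 m².
L = μ₀N²A/ℓ = (4π×10⁻⁷)(2340)²(3.837×10^-5)/(0.267) = 9.890×10^-4 H.
U = ½LI² = ½(9.890×10^-4)(3.06)² = 4.630×10^-3 J.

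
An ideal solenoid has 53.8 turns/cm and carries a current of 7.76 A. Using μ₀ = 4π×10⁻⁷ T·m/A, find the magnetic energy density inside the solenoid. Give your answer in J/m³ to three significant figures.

u ≈ 1100 J/m³

B = μ₀nI = (4π×10⁻⁷)(5.380×10^3)(7.76) = 5.246×10^-2 T.
u = B²/(2μ₀) = (5.246×10^-2)²/(2×4π×10⁻⁷) = 1.095×10^3 J/m³.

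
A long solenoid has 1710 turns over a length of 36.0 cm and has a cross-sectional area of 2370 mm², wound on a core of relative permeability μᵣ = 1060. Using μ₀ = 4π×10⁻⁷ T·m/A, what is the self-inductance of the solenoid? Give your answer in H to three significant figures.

L ≈ 25.6 H

A = 2370 mm² = 2.370×10^-3 m².
For a long solenoid, L = μ₀μᵣN²A/ℓ.
L = (4π×10⁻⁷)(1060)(1710)²(2.370×10^-3)/(0.36 m) = 25.64 H.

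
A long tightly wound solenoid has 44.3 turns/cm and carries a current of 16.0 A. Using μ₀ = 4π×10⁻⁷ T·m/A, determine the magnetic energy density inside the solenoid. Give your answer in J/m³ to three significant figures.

B = μ₀nI = (4π×10⁻⁷)(4.430×10^3)(16.0) = 8.907×10^-2 T.
u = B²/(2μ₀) = (8.907×10^-2)²/(2×4π×10⁻⁷) = 3.157×10^3 J/m³.

u ≈ 3160 J/m³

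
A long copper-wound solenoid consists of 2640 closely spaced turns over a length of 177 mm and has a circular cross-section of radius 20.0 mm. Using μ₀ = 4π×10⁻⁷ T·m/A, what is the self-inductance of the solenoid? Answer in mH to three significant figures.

L ≈ 62.2 mH

A = πr² = π(2.000×10^-2 m)² = 1.257×10^-3 m².
For a long solenoid, L = μ₀N²A/ℓ.
L = (4π×10⁻⁷)(2640)²(1.257×10^-3)/(0.177 m) = 6.218×10^-2 H.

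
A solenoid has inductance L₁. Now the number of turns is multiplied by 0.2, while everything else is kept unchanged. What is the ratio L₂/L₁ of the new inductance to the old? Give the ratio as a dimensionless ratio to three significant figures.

For a solenoid, L ∝ μᵣN²A/ℓ.
L₂/L₁ = (0.2)^2 = 0.0400.

L₂/L₁ = 0.0400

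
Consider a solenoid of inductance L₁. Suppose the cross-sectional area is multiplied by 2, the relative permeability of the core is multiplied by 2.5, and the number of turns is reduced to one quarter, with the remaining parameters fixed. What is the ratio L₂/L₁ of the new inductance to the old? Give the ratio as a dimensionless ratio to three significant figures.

L₂/L₁ = 0.313

For a solenoid, L ∝ μᵣN²A/ℓ.
L₂/L₁ = (2) × (2.5) × (0.25)^2 = 0.313.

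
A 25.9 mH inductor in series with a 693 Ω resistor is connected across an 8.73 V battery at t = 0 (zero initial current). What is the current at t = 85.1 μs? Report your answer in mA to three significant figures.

τ = L/R = 2.590×10^-2/693 = 3.737×10^-5 s; final current I_∞ = ε/R = 8.73/693 = 1.260×10^-2 A.
I(t) = I_∞(1 − e^(−t/τ)) with t/τ = 2.277.
I = (1.260×10^-2)(1 − e^(−2.277)) = 1.131×10^-2 A.

I ≈ 11.3 mA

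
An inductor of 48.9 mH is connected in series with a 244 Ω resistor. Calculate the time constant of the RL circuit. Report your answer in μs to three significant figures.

τ = L/R = (4.890×10^-2 H)/(244 Ω) = 2.004×10^-4 s.

τ ≈ 200 μs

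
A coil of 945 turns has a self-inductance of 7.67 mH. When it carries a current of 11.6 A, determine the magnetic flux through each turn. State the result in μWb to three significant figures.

Φ_B ≈ 94.2 μWb

From L = NΦ_B/I, the flux per turn is Φ_B = LI/N.
Φ_B = (7.670×10^-3 H)(11.6 A)/945 = 9.415×10^-5 Wb.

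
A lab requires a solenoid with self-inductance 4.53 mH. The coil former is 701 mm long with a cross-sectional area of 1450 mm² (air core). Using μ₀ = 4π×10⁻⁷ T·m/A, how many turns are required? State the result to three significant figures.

A = 1450 mm² = 1.450×10^-3 m².
From L = μ₀N²A/ℓ, N = √(Lℓ / (μ₀A)).
N = √[(4.530×10^-3)(0.701) / ((4π×10⁻⁷)×1.450×10^-3)] = √(1.743×10^6) ≈ 1320.1.

N ≈ 1320 turns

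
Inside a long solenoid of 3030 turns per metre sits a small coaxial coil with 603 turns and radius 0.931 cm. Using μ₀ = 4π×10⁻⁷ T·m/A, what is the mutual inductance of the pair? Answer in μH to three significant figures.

M ≈ 625 μH

The outer solenoid produces a uniform field B₁ = μ₀n₁I₁ across the inner coil,
so the flux linkage is N₂Φ = N₂B₁A₂ = μ₀n₁N₂A₂·I₁, giving M = μ₀n₁N₂A₂.
A₂ = πr² = π(9.310×10^-3 m)² = 2.723×10^-4 m².
M = (4π×10⁻⁷)(3030)(603)(2.723×10^-4) = 6.252×10^-4 H.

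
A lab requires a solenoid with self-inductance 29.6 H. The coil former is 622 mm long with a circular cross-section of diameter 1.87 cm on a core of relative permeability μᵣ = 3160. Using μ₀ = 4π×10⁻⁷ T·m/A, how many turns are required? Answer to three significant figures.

A = π(d/2)² = π(9.350×10^-3 m)² = 2.746×10^-4 m².
From L = μ₀μᵣN²A/ℓ, N = √(Lℓ / (μ₀μᵣA)).
N = √[(29.6)(0.622) / ((4π×10⁻⁷)(3160)×2.746×10^-4)] = √(1.688×10^7) ≈ 4108.7.

N ≈ 4110 turns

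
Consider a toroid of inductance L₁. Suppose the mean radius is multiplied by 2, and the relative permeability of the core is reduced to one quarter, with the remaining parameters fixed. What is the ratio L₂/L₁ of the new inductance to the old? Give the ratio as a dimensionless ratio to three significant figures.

For a toroid, L ∝ μᵣN²A/R.
L₂/L₁ = (2)^-1 × (0.25) = 0.125.

L₂/L₁ = 0.125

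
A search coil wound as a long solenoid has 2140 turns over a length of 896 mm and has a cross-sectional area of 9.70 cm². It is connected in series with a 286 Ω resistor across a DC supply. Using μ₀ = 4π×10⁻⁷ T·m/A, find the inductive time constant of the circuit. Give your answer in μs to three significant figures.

A = 9.70 cm² = 9.700×10^-4 m².
L = μ₀N²A/ℓ = (4π×10⁻⁷)(2140)²(9.700×10^-4)/(0.896) = 6.230×10^-3 H.
τ = L/R = (6.230×10^-3)/(286) = 2.178×10^-5 s.

τ ≈ 21.8 μs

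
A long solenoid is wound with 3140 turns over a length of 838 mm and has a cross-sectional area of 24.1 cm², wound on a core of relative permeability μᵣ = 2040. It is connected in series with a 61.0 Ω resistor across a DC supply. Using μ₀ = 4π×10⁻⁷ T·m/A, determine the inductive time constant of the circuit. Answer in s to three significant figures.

A = 24.1 cm² = 2.410×10^-3 m².
L = μ₀μᵣN²A/ℓ = (4π×10⁻⁷)(2040)(3140)²(2.410×10^-3)/(0.838) = 72.69 H.
τ = L/R = (72.69)/(61.0) = 1.192 s.

τ ≈ 1.19 s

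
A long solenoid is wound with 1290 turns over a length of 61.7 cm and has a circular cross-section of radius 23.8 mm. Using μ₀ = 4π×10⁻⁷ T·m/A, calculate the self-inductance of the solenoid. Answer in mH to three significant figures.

L ≈ 6.03 mH

A = πr² = π(2.380×10^-2 m)² = 1.780×10^-3 m².
For a long solenoid, L = μ₀N²A/ℓ.
L = (4π×10⁻⁷)(1290)²(1.780×10^-3)/(0.617 m) = 6.031×10^-3 H.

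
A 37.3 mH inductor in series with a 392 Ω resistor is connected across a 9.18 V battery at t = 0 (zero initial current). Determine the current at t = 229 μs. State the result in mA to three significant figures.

τ = L/R = 3.730×10^-2/392 = 9.515×10^-5 s; final current I_∞ = ε/R = 9.18/392 = 2.342×10^-2 A.
I(t) = I_∞(1 − e^(−t/τ)) with t/τ = 2.407.
I = (2.342×10^-2)(1 − e^(−2.407)) = 2.131×10^-2 A.

I ≈ 21.3 mA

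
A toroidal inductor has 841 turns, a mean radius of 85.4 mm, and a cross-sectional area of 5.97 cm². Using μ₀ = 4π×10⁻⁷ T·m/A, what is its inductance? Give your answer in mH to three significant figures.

For a thin toroid, L = μ₀N²A/(2πR).
L = (4π×10⁻⁷)(841)²(5.970×10^-4) / (2π×8.540×10^-2 m) = 9.889×10^-4 H.

L ≈ 0.989 mH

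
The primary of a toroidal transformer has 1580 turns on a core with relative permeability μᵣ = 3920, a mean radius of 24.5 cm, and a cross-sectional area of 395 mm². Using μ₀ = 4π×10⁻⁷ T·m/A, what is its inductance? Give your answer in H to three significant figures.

For a thin toroid, L = μ₀μᵣN²A/(2πR).
L = (4π×10⁻⁷)(3920)(1580)²(3.950×10^-4) / (2π×0.245 m) = 3.155 H.

L ≈ 3.16 H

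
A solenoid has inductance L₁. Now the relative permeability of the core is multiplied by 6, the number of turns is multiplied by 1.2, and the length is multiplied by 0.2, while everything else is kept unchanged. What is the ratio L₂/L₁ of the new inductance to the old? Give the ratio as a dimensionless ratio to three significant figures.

For a solenoid, L ∝ μᵣN²A/ℓ.
L₂/L₁ = (6) × (1.2)^2 × (0.2)^-1 = 43.2.

L₂/L₁ = 43.2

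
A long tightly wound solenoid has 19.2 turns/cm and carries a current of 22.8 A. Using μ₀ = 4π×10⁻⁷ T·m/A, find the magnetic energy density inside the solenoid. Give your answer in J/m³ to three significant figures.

u ≈ 1200 J/m³

B = μ₀nI = (4π×10⁻⁷)(1.920×10^3)(22.8) = 5.501×10^-2 T.
u = B²/(2μ₀) = (5.501×10^-2)²/(2×4π×10⁻⁷) = 1.204×10^3 J/m³.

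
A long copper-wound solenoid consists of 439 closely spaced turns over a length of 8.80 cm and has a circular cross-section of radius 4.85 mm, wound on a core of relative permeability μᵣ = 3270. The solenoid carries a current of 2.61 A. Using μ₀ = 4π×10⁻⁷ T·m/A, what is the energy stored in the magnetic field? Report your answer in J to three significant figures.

A = πr² = π(4.850×10^-3 m)² = 7.390×10^-5 m².
L = μ₀μᵣN²A/ℓ = (4π×10⁻⁷)(3270)(439)²(7.390×10^-5)/(8.800×10^-2) = 0.665 H.
U = ½LI² = ½(0.665)(2.61)² = 2.265 J.

U ≈ 2.27 J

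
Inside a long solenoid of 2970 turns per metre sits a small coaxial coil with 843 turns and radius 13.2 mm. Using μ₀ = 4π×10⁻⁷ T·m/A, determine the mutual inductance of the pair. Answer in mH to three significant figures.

The outer solenoid produces a uniform field B₁ = μ₀n₁I₁ across the inner coil,
so the flux linkage is N₂Φ = N₂B₁A₂ = μ₀n₁N₂A₂·I₁, giving M = μ₀n₁N₂A₂.
A₂ = πr² = π(1.320×10^-2 m)² = 5.474×10^-4 m².
M = (4π×10⁻⁷)(2970)(843)(5.474×10^-4) = 1.722×10^-3 H.

M ≈ 1.72 mH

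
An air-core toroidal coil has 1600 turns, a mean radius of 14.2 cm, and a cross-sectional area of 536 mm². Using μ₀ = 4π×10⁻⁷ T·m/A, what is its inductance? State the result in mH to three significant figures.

For a thin toroid, L = μ₀N²A/(2πR).
L = (4π×10⁻⁷)(1600)²(5.360×10^-4) / (2π×0.142 m) = 1.933×10^-3 H.

L ≈ 1.93 mH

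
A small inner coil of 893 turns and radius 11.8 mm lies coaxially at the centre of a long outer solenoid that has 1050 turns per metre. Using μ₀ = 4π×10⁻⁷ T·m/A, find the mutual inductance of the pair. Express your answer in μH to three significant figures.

The outer solenoid produces a uniform field B₁ = μ₀n₁I₁ across the inner coil,
so the flux linkage is N₂Φ = N₂B₁A₂ = μ₀n₁N₂A₂·I₁, giving M = μ₀n₁N₂A₂.
A₂ = πr² = π(1.180×10^-2 m)² = 4.374×10^-4 m².
M = (4π×10⁻⁷)(1050)(893)(4.374×10^-4) = 5.154×10^-4 H.

M ≈ 515 μH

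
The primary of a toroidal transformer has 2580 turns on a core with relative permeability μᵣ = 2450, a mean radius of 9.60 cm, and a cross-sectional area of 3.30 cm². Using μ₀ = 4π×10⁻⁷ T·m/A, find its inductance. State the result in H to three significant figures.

L ≈ 11.2 H

For a thin toroid, L = μ₀μᵣN²A/(2πR).
L = (4π×10⁻⁷)(2450)(2580)²(3.300×10^-4) / (2π×9.600×10^-2 m) = 11.21 H.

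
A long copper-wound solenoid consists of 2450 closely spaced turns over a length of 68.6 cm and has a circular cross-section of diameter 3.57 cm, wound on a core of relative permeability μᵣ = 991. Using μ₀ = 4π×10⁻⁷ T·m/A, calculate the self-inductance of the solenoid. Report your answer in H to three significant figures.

A = π(d/2)² = π(1.785×10^-2 m)² = 1.001×10^-3 m².
For a long solenoid, L = μ₀μᵣN²A/ℓ.
L = (4π×10⁻⁷)(991)(2450)²(1.001×10^-3)/(0.686 m) = 10.91 H.

L ≈ 10.9 H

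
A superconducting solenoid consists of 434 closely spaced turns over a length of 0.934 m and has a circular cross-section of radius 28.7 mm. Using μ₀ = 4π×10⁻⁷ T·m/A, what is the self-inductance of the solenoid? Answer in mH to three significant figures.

A = πr² = π(2.870×10^-2 m)² = 2.588×10^-3 m².
For a long solenoid, L = μ₀N²A/ℓ.
L = (4π×10⁻⁷)(434)²(2.588×10^-3)/(0.934 m) = 6.558×10^-4 H.

L ≈ 0.656 mH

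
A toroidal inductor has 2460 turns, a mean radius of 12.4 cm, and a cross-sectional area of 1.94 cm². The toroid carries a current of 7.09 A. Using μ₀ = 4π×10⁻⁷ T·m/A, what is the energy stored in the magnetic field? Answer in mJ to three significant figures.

U ≈ 47.6 mJ

L = μ₀N²A/(2πR) = (4π×10⁻⁷)(2460)²(1.940×10^-4)/(2π×0.124) = 1.894×10^-3 H.
U = ½LI² = ½(1.894×10^-3)(7.09)² = 4.759×10^-2 J.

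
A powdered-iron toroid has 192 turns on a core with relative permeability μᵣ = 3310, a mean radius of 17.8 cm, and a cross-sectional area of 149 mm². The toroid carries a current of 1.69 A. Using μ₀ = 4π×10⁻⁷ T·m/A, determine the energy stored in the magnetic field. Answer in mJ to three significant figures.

L = μ₀μᵣN²A/(2πR) = (4π×10⁻⁷)(3310)(192)²(1.490×10^-4)/(2π×0.178) = 2.043×10^-2 H.
U = ½LI² = ½(2.043×10^-2)(1.69)² = 2.917×10^-2 J.

U ≈ 29.2 mJ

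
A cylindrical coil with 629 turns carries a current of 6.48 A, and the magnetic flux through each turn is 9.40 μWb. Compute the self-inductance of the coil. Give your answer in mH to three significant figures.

L ≈ 0.912 mH

Self-inductance is defined by L = NΦ_B/I (flux linkage over current).
L = (629)(9.400×10^-6 Wb)/(6.48 A) = 9.124×10^-4 H.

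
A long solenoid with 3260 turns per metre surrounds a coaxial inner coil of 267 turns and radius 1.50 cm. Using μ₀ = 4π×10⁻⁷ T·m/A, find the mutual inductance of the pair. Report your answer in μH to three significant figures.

M ≈ 773 μH

The outer solenoid produces a uniform field B₁ = μ₀n₁I₁ across the inner coil,
so the flux linkage is N₂Φ = N₂B₁A₂ = μ₀n₁N₂A₂·I₁, giving M = μ₀n₁N₂A₂.
A₂ = πr² = π(1.500×10^-2 m)² = 7.069×10^-4 m².
M = (4π×10⁻⁷)(3260)(267)(7.069×10^-4) = 7.732×10^-4 H.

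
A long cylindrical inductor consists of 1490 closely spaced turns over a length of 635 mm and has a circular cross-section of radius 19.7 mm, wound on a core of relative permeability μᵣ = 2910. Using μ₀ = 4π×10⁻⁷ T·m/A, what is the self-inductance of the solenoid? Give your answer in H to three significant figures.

L ≈ 15.6 H

A = πr² = π(1.970×10^-2 m)² = 1.219×10^-3 m².
For a long solenoid, L = μ₀μᵣN²A/ℓ.
L = (4π×10⁻⁷)(2910)(1490)²(1.219×10^-3)/(0.635 m) = 15.59 H.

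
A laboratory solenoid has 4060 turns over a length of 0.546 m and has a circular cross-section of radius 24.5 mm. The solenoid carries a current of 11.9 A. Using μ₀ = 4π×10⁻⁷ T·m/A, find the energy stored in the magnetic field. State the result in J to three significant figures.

U ≈ 5.07 J

A = πr² = π(2.450×10^-2 m)² = 1.886×10^-3 m².
L = μ₀N²A/ℓ = (4π×10⁻⁷)(4060)²(1.886×10^-3)/(0.546) = 7.154×10^-2 H.
U = ½LI² = ½(7.154×10^-2)(11.9)² = 5.065 J.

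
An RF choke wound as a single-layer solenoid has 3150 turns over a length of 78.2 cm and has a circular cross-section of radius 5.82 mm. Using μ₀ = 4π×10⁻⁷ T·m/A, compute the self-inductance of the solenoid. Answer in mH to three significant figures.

A = πr² = π(5.820×10^-3 m)² = 1.064×10^-4 m².
For a long solenoid, L = μ₀N²A/ℓ.
L = (4π×10⁻⁷)(3150)²(1.064×10^-4)/(0.782 m) = 1.697×10^-3 H.

L ≈ 1.70 mH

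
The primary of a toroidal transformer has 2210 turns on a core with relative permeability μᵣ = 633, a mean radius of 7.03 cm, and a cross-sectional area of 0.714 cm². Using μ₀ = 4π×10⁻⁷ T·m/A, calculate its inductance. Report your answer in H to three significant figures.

L ≈ 0.628 H

For a thin toroid, L = μ₀μᵣN²A/(2πR).
L = (4π×10⁻⁷)(633)(2210)²(7.140×10^-5) / (2π×7.030×10^-2 m) = 0.628 H.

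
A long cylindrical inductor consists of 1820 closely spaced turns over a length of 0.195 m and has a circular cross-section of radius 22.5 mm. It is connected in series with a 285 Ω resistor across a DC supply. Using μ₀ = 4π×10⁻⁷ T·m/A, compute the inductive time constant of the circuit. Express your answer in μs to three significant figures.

A = πr² = π(2.250×10^-2 m)² = 1.590×10^-3 m².
L = μ₀N²A/ℓ = (4π×10⁻⁷)(1820)²(1.590×10^-3)/(0.195) = 3.3949×10^-2 H.
τ = L/R = (3.3949×10^-2)/(285) = 1.191×10^-4 s.

τ ≈ 119 μs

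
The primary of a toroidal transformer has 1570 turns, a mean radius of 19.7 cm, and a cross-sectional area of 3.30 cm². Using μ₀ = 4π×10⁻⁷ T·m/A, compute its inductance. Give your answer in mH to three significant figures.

For a thin toroid, L = μ₀N²A/(2πR).
L = (4π×10⁻⁷)(1570)²(3.300×10^-4) / (2π×0.197 m) = 8.258×10^-4 H.

L ≈ 0.826 mH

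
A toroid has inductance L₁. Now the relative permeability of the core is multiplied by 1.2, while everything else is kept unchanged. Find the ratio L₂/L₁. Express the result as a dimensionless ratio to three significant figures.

L₂/L₁ = 1.20

For a toroid, L ∝ μᵣN²A/R.
L₂/L₁ = (1.2) = 1.20.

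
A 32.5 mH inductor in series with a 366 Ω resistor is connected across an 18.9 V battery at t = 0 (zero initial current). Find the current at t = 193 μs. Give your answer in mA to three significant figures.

τ = L/R = 3.250×10^-2/366 = 8.880×10^-5 s; final current I_∞ = ε/R = 18.9/366 = 5.164×10^-2 A.
I(t) = I_∞(1 − e^(−t/τ)) with t/τ = 2.173.
I = (5.164×10^-2)(1 − e^(−2.173)) = 4.576×10^-2 A.

I ≈ 45.8 mA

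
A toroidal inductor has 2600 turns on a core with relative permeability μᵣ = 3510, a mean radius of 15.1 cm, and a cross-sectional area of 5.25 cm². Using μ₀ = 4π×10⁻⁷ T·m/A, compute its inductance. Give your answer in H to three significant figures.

L ≈ 16.5 H

For a thin toroid, L = μ₀μᵣN²A/(2πR).
L = (4π×10⁻⁷)(3510)(2600)²(5.250×10^-4) / (2π×0.151 m) = 16.5 H.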